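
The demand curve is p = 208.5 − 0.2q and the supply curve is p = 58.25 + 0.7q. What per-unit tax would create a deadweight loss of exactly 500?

30

Competitive equilibrium: 208.5 − 0.2q = 58.25 + 0.7q → q* = 166.9444, p* = 175.1111.
A tax t gives Δq = t/0.9 and wedge t, so DWL = t²/1.8.
t²/1.8 = 500 → t² = 900 → t = 30.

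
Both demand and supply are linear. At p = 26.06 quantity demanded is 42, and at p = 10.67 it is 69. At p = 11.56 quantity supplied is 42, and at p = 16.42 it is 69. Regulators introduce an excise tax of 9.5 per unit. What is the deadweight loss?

Demand slope = (10.67 − 26.06)/(69 − 42) = −0.57, so p = 50 − 0.57q.
Supply slope = (16.42 − 11.56)/(69 − 42) = 0.18, so p = 4 + 0.18q.
Competitive equilibrium: 50 − 0.57q = 4 + 0.18q → q* = 61.3333, p* = 15.04.
With the tax, the buyer price exceeds the seller price by 9.5: (50 − 0.57q) − (4 + 0.18q) = 9.5 → q' = 48.6667.
Δq = 61.3333 − 48.6667 = 12.6666; the wedge equals the tax, 9.5.
The triangle = ½ × 12.6666 × 9.5 = 60.17.

60.17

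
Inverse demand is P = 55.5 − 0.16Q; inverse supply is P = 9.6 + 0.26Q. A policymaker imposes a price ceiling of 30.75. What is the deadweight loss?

163.93

Competitive equilibrium: 55.5 − 0.16Q = 9.6 + 0.26Q → Q* = 109.2857, P* = 38.0143.
At the ceiling P = 30.75, quantity supplied = (30.75 − 9.6)/0.26 = 81.3462.
Willingness to pay at Q' = 81.3462: 55.5 − 0.16·81.3462 = 42.4846.
ΔQ = 109.2857 − 81.3462 = 27.9395; wedge = 42.4846 − 30.75 = 11.7346.
The triangle = ½ × 27.9395 × 11.7346 = 163.93.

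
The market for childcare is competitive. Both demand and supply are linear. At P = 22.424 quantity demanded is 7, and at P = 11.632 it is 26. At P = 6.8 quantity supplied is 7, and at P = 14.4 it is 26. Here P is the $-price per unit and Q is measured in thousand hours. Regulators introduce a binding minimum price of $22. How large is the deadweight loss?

Demand slope = (11.632 − 22.424)/(26 − 7) = −0.568, so P = 26.4 − 0.568Q.
Supply slope = (14.4 − 6.8)/(26 − 7) = 0.4, so P = 4 + 0.4Q.
Competitive equilibrium: 26.4 − 0.568Q = 4 + 0.4Q → Q* = 23.1405, P* = 13.2562.
At the floor P = 22, quantity demanded = (26.4 − 22)/0.568 = 7.7465.
Sellers' marginal cost at Q' = 7.7465: 4 + 0.4·7.7465 = 7.0986.
ΔQ = 23.1405 − 7.7465 = 15.394; wedge = 22 − 7.0986 = 14.9014.
The triangle = ½ × 15.394 × 14.9014 = $114.70 thousand.

$114.70 thousand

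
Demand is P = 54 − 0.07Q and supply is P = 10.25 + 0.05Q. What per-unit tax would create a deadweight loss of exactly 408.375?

Competitive equilibrium: 54 − 0.07Q = 10.25 + 0.05Q → Q* = 364.5833, P* = 28.4792.
A tax t gives ΔQ = t/0.12 and wedge t, so DWL = t²/0.24.
t²/0.24 = 408.375 → t² = 98.01 → t = 9.9.

9.9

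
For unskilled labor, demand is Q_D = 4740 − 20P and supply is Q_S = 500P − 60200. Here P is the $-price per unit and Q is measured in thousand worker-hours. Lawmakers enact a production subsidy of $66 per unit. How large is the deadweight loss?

In inverse form: demand P = 237 − 0.05Q, supply P = 120.4 + 0.002Q.
Competitive equilibrium: 237 − 0.05Q = 120.4 + 0.002Q → Q* = 2242.3077, P* = 124.8846.
The subsidy lowers effective supply by 66: P = 54.4 + 0.002Q.
New quantity: 237 − 0.05Q = 54.4 + 0.002Q → Q' = 3511.5385.
Overproduction ΔQ = 3511.5385 − 2242.3077 = 1269.2308; wedge = subsidy = 66.
Welfare loss = ½ × 1269.2308 × 66 = $41884.62 thousand.

$41884.62 thousand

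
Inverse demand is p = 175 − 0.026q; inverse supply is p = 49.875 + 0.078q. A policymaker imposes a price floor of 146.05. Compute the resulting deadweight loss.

Competitive equilibrium: 175 − 0.026q = 49.875 + 0.078q → q* = 1203.125, p* = 143.7188.
At the floor p = 146.05, quantity demanded = (175 − 146.05)/0.026 = 1113.4615.
Sellers' marginal cost at q' = 1113.4615: 49.875 + 0.078·1113.4615 = 136.725.
Δq = 1203.125 − 1113.4615 = 89.6635; wedge = 146.05 − 136.725 = 9.325.
The triangle = ½ × 89.6635 × 9.325 = 418.06.

418.06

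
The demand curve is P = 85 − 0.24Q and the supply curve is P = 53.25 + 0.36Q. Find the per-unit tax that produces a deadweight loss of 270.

18

Competitive equilibrium: 85 − 0.24Q = 53.25 + 0.36Q → Q* = 52.9167, P* = 72.3.
A tax t gives ΔQ = t/0.6 and wedge t, so DWL = t²/1.2.
t²/1.2 = 270 → t² = 324 → t = 18.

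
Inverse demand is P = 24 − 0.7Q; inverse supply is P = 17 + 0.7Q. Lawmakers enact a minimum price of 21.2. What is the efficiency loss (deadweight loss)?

0.70

Competitive equilibrium: 24 − 0.7Q = 17 + 0.7Q → Q* = 5, P* = 20.5.
At the floor P = 21.2, quantity demanded = (24 − 21.2)/0.7 = 4.
Sellers' marginal cost at Q' = 4: 17 + 0.7·4 = 19.8.
ΔQ = 5 − 4 = 1; wedge = 21.2 − 19.8 = 1.4.
Welfare loss = ½ × 1 × 1.4 = 0.70.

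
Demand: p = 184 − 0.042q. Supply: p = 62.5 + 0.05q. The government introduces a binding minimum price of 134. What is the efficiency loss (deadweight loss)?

779.51

Competitive equilibrium: 184 − 0.042q = 62.5 + 0.05q → q* = 1320.6522, p* = 128.5326.
At the floor p = 134, quantity demanded = (184 − 134)/0.042 = 1190.4762.
Sellers' marginal cost at q' = 1190.4762: 62.5 + 0.05·1190.4762 = 122.0238.
Δq = 1320.6522 − 1190.4762 = 130.176; wedge = 134 − 122.0238 = 11.9762.
Welfare loss = ½ × 130.176 × 11.9762 = 779.51.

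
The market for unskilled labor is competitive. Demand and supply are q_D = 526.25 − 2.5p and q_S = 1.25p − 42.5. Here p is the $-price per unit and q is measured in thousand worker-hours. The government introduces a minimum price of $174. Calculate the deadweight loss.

In inverse form: demand p = 210.5 − 0.4q, supply p = 34 + 0.8q.
Competitive equilibrium: 210.5 − 0.4q = 34 + 0.8q → q* = 147.0833, p* = 151.6667.
At the floor p = 174, quantity demanded = (210.5 − 174)/0.4 = 91.25.
Sellers' marginal cost at q' = 91.25: 34 + 0.8·91.25 = 107.
Δq = 147.0833 − 91.25 = 55.8333; wedge = 174 − 107 = 67.
Welfare loss = ½ × 55.8333 × 67 = $1870.42 thousand.

$1870.42 thousand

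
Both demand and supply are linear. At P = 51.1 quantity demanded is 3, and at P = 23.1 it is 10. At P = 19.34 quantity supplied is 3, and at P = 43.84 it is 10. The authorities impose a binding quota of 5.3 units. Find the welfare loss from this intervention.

Demand slope = (23.1 − 51.1)/(10 − 3) = −4, so P = 63.1 − 4Q.
Supply slope = (43.84 − 19.34)/(10 − 3) = 3.5, so P = 8.84 + 3.5Q.
Competitive equilibrium: 63.1 − 4Q = 8.84 + 3.5Q → Q* = 7.2347, P* = 34.1613.
At Q = 5.3: demand price = 63.1 − 4·5.3 = 41.9; supply price = 8.84 + 3.5·5.3 = 27.39.
ΔQ = 7.2347 − 5.3 = 1.9347; wedge = 41.9 − 27.39 = 14.51.
DWL = ½ × 1.9347 × 14.51 = 14.04.

14.04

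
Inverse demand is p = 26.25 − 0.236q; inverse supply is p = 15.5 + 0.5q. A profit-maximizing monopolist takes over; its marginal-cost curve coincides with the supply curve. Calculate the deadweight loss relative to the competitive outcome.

Competitive equilibrium: 26.25 − 0.236q = 15.5 + 0.5q → q* = 14.606, p* = 22.803.
Marginal revenue: MR = 26.25 − 0.472q. Set MR = MC: 26.25 − 0.472q = 15.5 + 0.5q → q_m = 11.0597.
Price p_m = 26.25 − 0.236·11.0597 = 23.6399; MC(q_m) = 15.5 + 0.5·11.0597 = 21.0299.
Competitive q* = 14.606, so Δq = 3.5463; wedge = 23.6399 − 21.0299 = 2.61.
Deadweight loss = ½ × 3.5463 × 2.61 = 4.63.

4.63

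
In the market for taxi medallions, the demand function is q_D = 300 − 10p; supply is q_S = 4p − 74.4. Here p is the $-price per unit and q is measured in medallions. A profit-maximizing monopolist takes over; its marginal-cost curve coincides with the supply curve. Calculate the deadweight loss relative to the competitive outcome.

$9.17

In inverse form: demand p = 30 − 0.1q, supply p = 18.6 + 0.25q.
Competitive equilibrium: 30 − 0.1q = 18.6 + 0.25q → q* = 32.5714, p* = 26.7429.
Marginal revenue: MR = 30 − 0.2q. Set MR = MC: 30 − 0.2q = 18.6 + 0.25q → q_m = 25.3333.
Price p_m = 30 − 0.1·25.3333 = 27.4667; MC(q_m) = 18.6 + 0.25·25.3333 = 24.9333.
Competitive q* = 32.5714, so Δq = 7.2381; wedge = 27.4667 − 24.9333 = 2.5334.
Welfare loss = ½ × 7.2381 × 2.5334 = $9.17.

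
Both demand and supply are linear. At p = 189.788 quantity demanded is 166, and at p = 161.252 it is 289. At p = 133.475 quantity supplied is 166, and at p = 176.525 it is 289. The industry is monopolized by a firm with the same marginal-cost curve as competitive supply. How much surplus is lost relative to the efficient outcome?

Demand slope = (161.252 − 189.788)/(289 − 166) = −0.232, so p = 228.3 − 0.232q.
Supply slope = (176.525 − 133.475)/(289 − 166) = 0.35, so p = 75.375 + 0.35q.
Competitive equilibrium: 228.3 − 0.232q = 75.375 + 0.35q → q* = 262.7577, p* = 167.3402.
Marginal revenue: MR = 228.3 − 0.464q. Set MR = MC: 228.3 − 0.464q = 75.375 + 0.35q → q_m = 187.8686.
Price p_m = 228.3 − 0.232·187.8686 = 184.7145; MC(q_m) = 75.375 + 0.35·187.8686 = 141.129.
Competitive q* = 262.7577, so Δq = 74.8891; wedge = 184.7145 − 141.129 = 43.5855.
Welfare loss = ½ × 74.8891 × 43.5855 = 1632.04.

1632.04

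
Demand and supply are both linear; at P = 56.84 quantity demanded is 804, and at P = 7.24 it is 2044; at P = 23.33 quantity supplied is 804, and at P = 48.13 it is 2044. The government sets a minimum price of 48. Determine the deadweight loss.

3417.19

Demand slope = (7.24 − 56.84)/(2044 − 804) = −0.04, so P = 89 − 0.04Q.
Supply slope = (48.13 − 23.33)/(2044 − 804) = 0.02, so P = 7.25 + 0.02Q.
Competitive equilibrium: 89 − 0.04Q = 7.25 + 0.02Q → Q* = 1362.5, P* = 34.5.
At the floor P = 48, quantity demanded = (89 − 48)/0.04 = 1025.
Sellers' marginal cost at Q' = 1025: 7.25 + 0.02·1025 = 27.75.
ΔQ = 1362.5 − 1025 = 337.5; wedge = 48 − 27.75 = 20.25.
Welfare loss = ½ × 337.5 × 20.25 = 3417.19.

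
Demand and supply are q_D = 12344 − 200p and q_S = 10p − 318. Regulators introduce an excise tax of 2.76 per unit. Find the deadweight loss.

36.27

In inverse form: demand p = 61.72 − 0.005q, supply p = 31.8 + 0.1q.
Competitive equilibrium: 61.72 − 0.005q = 31.8 + 0.1q → q* = 284.9524, p* = 60.2952.
With the tax, the buyer price exceeds the seller price by 2.76: (61.72 − 0.005q) − (31.8 + 0.1q) = 2.76 → q' = 258.6667.
Δq = 284.9524 − 258.6667 = 26.2857; the wedge equals the tax, 2.76.
The triangle = ½ × 26.2857 × 2.76 = 36.27.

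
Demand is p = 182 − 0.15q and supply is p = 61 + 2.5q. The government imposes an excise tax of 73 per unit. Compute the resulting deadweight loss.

Competitive equilibrium: 182 − 0.15q = 61 + 2.5q → q* = 45.6604, p* = 175.1509.
With the tax, the buyer price exceeds the seller price by 73: (182 − 0.15q) − (61 + 2.5q) = 73 → q' = 18.1132.
Δq = 45.6604 − 18.1132 = 27.5472; the wedge equals the tax, 73.
Welfare loss = ½ × 27.5472 × 73 = 1005.47.

1005.47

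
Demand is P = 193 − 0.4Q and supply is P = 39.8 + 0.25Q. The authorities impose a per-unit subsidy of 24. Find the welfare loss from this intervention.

443.08

Competitive equilibrium: 193 − 0.4Q = 39.8 + 0.25Q → Q* = 235.6923, P* = 98.7231.
The subsidy lowers effective supply by 24: P = 15.8 + 0.25Q.
New quantity: 193 − 0.4Q = 15.8 + 0.25Q → Q' = 272.6154.
Overproduction ΔQ = 272.6154 − 235.6923 = 36.9231; wedge = subsidy = 24.
DWL = ½ × 36.9231 × 24 = 443.08.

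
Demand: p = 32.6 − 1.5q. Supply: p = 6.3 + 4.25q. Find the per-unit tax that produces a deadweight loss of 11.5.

11.5

Competitive equilibrium: 32.6 − 1.5q = 6.3 + 4.25q → q* = 4.5739, p* = 25.7391.
A tax t gives Δq = t/5.75 and wedge t, so DWL = t²/11.5.
t²/11.5 = 11.5 → t² = 132.25 → t = 11.5.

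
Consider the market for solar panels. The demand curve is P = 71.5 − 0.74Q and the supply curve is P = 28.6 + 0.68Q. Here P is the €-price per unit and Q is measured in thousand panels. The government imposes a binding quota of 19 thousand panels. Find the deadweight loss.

Competitive equilibrium: 71.5 − 0.74Q = 28.6 + 0.68Q → Q* = 30.2113, P* = 49.1437.
At Q = 19: demand price = 71.5 − 0.74·19 = 57.44; supply price = 28.6 + 0.68·19 = 41.52.
ΔQ = 30.2113 − 19 = 11.2113; wedge = 57.44 − 41.52 = 15.92.
DWL = ½ × 11.2113 × 15.92 = €89.24 thousand.

€89.24 thousand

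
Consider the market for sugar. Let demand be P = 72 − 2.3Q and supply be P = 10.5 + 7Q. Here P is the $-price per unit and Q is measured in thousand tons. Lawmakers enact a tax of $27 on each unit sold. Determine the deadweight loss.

Competitive equilibrium: 72 − 2.3Q = 10.5 + 7Q → Q* = 6.6129, P* = 56.7903.
With the tax, the buyer price exceeds the seller price by 27: (72 − 2.3Q) − (10.5 + 7Q) = 27 → Q' = 3.7097.
ΔQ = 6.6129 − 3.7097 = 2.9032; the wedge equals the tax, 27.
The triangle = ½ × 2.9032 × 27 = $39.19 thousand.

$39.19 thousand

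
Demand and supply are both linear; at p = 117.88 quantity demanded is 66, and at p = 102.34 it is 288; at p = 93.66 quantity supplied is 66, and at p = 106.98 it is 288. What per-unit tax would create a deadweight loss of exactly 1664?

20.8

Demand slope = (102.34 − 117.88)/(288 − 66) = −0.07, so p = 122.5 − 0.07q.
Supply slope = (106.98 − 93.66)/(288 − 66) = 0.06, so p = 89.7 + 0.06q.
Competitive equilibrium: 122.5 − 0.07q = 89.7 + 0.06q → q* = 252.3077, p* = 104.8385.
A tax t gives Δq = t/0.13 and wedge t, so DWL = t²/0.26.
t²/0.26 = 1664 → t² = 432.64 → t = 20.8.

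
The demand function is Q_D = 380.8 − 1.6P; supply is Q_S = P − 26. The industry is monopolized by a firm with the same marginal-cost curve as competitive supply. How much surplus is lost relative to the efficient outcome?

1067.05

In inverse form: demand P = 238 − 0.625Q, supply P = 26 + Q.
Competitive equilibrium: 238 − 0.625Q = 26 + Q → Q* = 130.4615, P* = 156.4615.
Marginal revenue: MR = 238 − 1.25Q. Set MR = MC: 238 − 1.25Q = 26 + Q → Q_m = 94.2222.
Price P_m = 238 − 0.625·94.2222 = 179.1111; MC(Q_m) = 26 + 1·94.2222 = 120.2222.
Competitive Q* = 130.4615, so ΔQ = 36.2393; wedge = 179.1111 − 120.2222 = 58.8889.
Deadweight loss = ½ × 36.2393 × 58.8889 = 1067.05.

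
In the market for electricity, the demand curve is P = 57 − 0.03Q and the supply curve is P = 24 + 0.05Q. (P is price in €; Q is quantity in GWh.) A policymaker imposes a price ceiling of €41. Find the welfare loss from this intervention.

€210.25

Competitive equilibrium: 57 − 0.03Q = 24 + 0.05Q → Q* = 412.5, P* = 44.625.
At the ceiling P = 41, quantity supplied = (41 − 24)/0.05 = 340.
Willingness to pay at Q' = 340: 57 − 0.03·340 = 46.8.
ΔQ = 412.5 − 340 = 72.5; wedge = 46.8 − 41 = 5.8.
The triangle = ½ × 72.5 × 5.8 = €210.25.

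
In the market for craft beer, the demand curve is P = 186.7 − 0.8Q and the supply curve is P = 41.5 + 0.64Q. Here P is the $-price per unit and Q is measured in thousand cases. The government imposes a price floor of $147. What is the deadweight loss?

$1888.05 thousand

Competitive equilibrium: 186.7 − 0.8Q = 41.5 + 0.64Q → Q* = 100.8333, P* = 106.0333.
At the floor P = 147, quantity demanded = (186.7 − 147)/0.8 = 49.625.
Sellers' marginal cost at Q' = 49.625: 41.5 + 0.64·49.625 = 73.26.
ΔQ = 100.8333 − 49.625 = 51.2083; wedge = 147 − 73.26 = 73.74.
Deadweight loss = ½ × 51.2083 × 73.74 = $1888.05 thousand.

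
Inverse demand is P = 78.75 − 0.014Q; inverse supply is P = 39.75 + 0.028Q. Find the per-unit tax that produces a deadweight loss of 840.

Competitive equilibrium: 78.75 − 0.014Q = 39.75 + 0.028Q → Q* = 928.5714, P* = 65.75.
A tax t gives ΔQ = t/0.042 and wedge t, so DWL = t²/0.084.
t²/0.084 = 840 → t² = 70.56 → t = 8.4.

8.4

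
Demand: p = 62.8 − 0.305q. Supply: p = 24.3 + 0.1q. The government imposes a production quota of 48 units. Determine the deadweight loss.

448.50

Competitive equilibrium: 62.8 − 0.305q = 24.3 + 0.1q → q* = 95.0617, p* = 33.8062.
At q = 48: demand price = 62.8 − 0.305·48 = 48.16; supply price = 24.3 + 0.1·48 = 29.1.
Δq = 95.0617 − 48 = 47.0617; wedge = 48.16 − 29.1 = 19.06.
Deadweight loss = ½ × 47.0617 × 19.06 = 448.50.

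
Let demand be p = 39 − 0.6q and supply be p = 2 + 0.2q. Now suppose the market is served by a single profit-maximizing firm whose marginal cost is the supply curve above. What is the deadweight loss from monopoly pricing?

Competitive equilibrium: 39 − 0.6q = 2 + 0.2q → q* = 46.25, p* = 11.25.
Marginal revenue: MR = 39 − 1.2q. Set MR = MC: 39 − 1.2q = 2 + 0.2q → q_m = 26.42857.
Price p_m = 39 − 0.6·26.42857 = 23.14286; MC(q_m) = 2 + 0.2·26.42857 = 7.28571.
Competitive q* = 46.25, so Δq = 19.82143; wedge = 23.14286 − 7.28571 = 15.85715.
Welfare loss = ½ × 19.82143 × 15.85715 = 157.16.

157.16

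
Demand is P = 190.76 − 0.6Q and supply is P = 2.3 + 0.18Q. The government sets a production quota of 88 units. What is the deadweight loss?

9203.10

Competitive equilibrium: 190.76 − 0.6Q = 2.3 + 0.18Q → Q* = 241.6154, P* = 45.7908.
At Q = 88: demand price = 190.76 − 0.6·88 = 137.96; supply price = 2.3 + 0.18·88 = 18.14.
ΔQ = 241.6154 − 88 = 153.6154; wedge = 137.96 − 18.14 = 119.82.
Deadweight loss = ½ × 153.6154 × 119.82 = 9203.10.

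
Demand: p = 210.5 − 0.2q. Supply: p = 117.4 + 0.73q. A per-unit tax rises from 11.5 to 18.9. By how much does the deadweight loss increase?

120.95

Competitive equilibrium: 210.5 − 0.2q = 117.4 + 0.73q → q* = 100.1075, p* = 190.4785.
For a per-unit tax t: Δq = t/0.93, so DWL = ½·t·(t/0.93) = t²/1.86.
At t = 11.5: DWL = 71.102. At t = 18.9: DWL = 192.048.
Increase = 192.048 − 71.102 = 120.95.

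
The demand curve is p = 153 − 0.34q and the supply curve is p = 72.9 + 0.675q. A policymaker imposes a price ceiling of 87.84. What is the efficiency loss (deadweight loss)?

Competitive equilibrium: 153 − 0.34q = 72.9 + 0.675q → q* = 78.91626, p* = 126.16847.
At the ceiling p = 87.84, quantity supplied = (87.84 − 72.9)/0.675 = 22.13333.
Willingness to pay at q' = 22.13333: 153 − 0.34·22.13333 = 145.47467.
Δq = 78.91626 − 22.13333 = 56.78293; wedge = 145.47467 − 87.84 = 57.63467.
Welfare loss = ½ × 56.78293 × 57.63467 = 1636.33.

1636.33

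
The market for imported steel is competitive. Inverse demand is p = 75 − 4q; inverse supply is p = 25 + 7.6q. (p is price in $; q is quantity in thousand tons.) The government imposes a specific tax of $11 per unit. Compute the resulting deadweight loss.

$5.22 thousand

Competitive equilibrium: 75 − 4q = 25 + 7.6q → q* = 4.3103, p* = 57.7586.
With the tax, the buyer price exceeds the seller price by 11: (75 − 4q) − (25 + 7.6q) = 11 → q' = 3.3621.
Δq = 4.3103 − 3.3621 = 0.9482; the wedge equals the tax, 11.
DWL = ½ × 0.9482 × 11 = $5.22 thousand.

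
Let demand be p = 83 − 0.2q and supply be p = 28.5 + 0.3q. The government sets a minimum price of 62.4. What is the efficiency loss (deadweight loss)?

9

Competitive equilibrium: 83 − 0.2q = 28.5 + 0.3q → q* = 109, p* = 61.2.
At the floor p = 62.4, quantity demanded = (83 − 62.4)/0.2 = 103.
Sellers' marginal cost at q' = 103: 28.5 + 0.3·103 = 59.4.
Δq = 109 − 103 = 6; wedge = 62.4 − 59.4 = 3.
Deadweight loss = ½ × 6 × 3 = 9.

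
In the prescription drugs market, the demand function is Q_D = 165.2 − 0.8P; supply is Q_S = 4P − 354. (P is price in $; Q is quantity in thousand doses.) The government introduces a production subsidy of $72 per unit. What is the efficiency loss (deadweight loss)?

$1728 thousand

In inverse form: demand P = 206.5 − 1.25Q, supply P = 88.5 + 0.25Q.
Competitive equilibrium: 206.5 − 1.25Q = 88.5 + 0.25Q → Q* = 78.6667, P* = 108.1667.
The subsidy lowers effective supply by 72: P = 16.5 + 0.25Q.
New quantity: 206.5 − 1.25Q = 16.5 + 0.25Q → Q' = 126.6667.
Overproduction ΔQ = 126.6667 − 78.6667 = 48; wedge = subsidy = 72.
Deadweight loss = ½ × 48 × 72 = $1728 thousand.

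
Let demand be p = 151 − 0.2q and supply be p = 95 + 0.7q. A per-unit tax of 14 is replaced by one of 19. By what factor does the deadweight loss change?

Competitive equilibrium: 151 − 0.2q = 95 + 0.7q → q* = 62.2222, p* = 138.5556.
For a per-unit tax t: Δq = t/0.9, so DWL = ½·t·(t/0.9) = t²/1.8.
At t = 14: DWL = 108.889. At t = 19: DWL = 200.556.
Ratio = (19/14)² = 1.842.

1.842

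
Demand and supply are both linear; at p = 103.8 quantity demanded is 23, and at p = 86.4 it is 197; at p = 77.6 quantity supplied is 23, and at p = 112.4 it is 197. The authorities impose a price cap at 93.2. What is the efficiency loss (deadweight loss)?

13.07

Demand slope = (86.4 − 103.8)/(197 − 23) = −0.1, so p = 106.1 − 0.1q.
Supply slope = (112.4 − 77.6)/(197 − 23) = 0.2, so p = 73 + 0.2q.
Competitive equilibrium: 106.1 − 0.1q = 73 + 0.2q → q* = 110.3333, p* = 95.0667.
At the ceiling p = 93.2, quantity supplied = (93.2 − 73)/0.2 = 101.
Willingness to pay at q' = 101: 106.1 − 0.1·101 = 96.
Δq = 110.3333 − 101 = 9.3333; wedge = 96 − 93.2 = 2.8.
The triangle = ½ × 9.3333 × 2.8 = 13.07.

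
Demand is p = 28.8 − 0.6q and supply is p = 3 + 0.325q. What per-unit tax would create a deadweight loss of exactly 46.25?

Competitive equilibrium: 28.8 − 0.6q = 3 + 0.325q → q* = 27.8919, p* = 12.0649.
A tax t gives Δq = t/0.925 and wedge t, so DWL = t²/1.85.
t²/1.85 = 46.25 → t² = 85.5625 → t = 9.25.

9.25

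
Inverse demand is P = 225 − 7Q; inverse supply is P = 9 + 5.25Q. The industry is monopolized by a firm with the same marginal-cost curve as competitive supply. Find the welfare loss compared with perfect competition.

Competitive equilibrium: 225 − 7Q = 9 + 5.25Q → Q* = 17.6327, P* = 101.5714.
Marginal revenue: MR = 225 − 14Q. Set MR = MC: 225 − 14Q = 9 + 5.25Q → Q_m = 11.2208.
Price P_m = 225 − 7·11.2208 = 146.4544; MC(Q_m) = 9 + 5.25·11.2208 = 67.9092.
Competitive Q* = 17.6327, so ΔQ = 6.4119; wedge = 146.4544 − 67.9092 = 78.5452.
Deadweight loss = ½ × 6.4119 × 78.5452 = 251.81.

251.81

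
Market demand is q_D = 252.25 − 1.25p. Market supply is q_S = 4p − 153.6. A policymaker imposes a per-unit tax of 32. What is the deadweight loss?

In inverse form: demand p = 201.8 − 0.8q, supply p = 38.4 + 0.25q.
Competitive equilibrium: 201.8 − 0.8q = 38.4 + 0.25q → q* = 155.619, p* = 77.3048.
With the tax, the buyer price exceeds the seller price by 32: (201.8 − 0.8q) − (38.4 + 0.25q) = 32 → q' = 125.1429.
Δq = 155.619 − 125.1429 = 30.4761; the wedge equals the tax, 32.
Welfare loss = ½ × 30.4761 × 32 = 487.62.

487.62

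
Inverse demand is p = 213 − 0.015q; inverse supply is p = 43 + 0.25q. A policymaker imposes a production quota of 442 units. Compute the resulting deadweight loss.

Competitive equilibrium: 213 − 0.015q = 43 + 0.25q → q* = 641.5094, p* = 203.3774.
At q = 442: demand price = 213 − 0.015·442 = 206.37; supply price = 43 + 0.25·442 = 153.5.
Δq = 641.5094 − 442 = 199.5094; wedge = 206.37 − 153.5 = 52.87.
Welfare loss = ½ × 199.5094 × 52.87 = 5274.03.

5274.03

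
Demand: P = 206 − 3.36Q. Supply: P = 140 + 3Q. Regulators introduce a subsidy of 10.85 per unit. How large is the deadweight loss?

9.25

Competitive equilibrium: 206 − 3.36Q = 140 + 3Q → Q* = 10.3774, P* = 171.1321.
The subsidy lowers effective supply by 10.85: P = 129.15 + 3Q.
New quantity: 206 − 3.36Q = 129.15 + 3Q → Q' = 12.0833.
Overproduction ΔQ = 12.0833 − 10.3774 = 1.7059; wedge = subsidy = 10.85.
Deadweight loss = ½ × 1.7059 × 10.85 = 9.25.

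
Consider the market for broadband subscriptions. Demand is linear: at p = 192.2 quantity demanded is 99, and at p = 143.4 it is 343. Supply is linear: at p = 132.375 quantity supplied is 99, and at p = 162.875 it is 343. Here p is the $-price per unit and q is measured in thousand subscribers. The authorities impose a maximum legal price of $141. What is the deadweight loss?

Demand slope = (143.4 − 192.2)/(343 − 99) = −0.2, so p = 212 − 0.2q.
Supply slope = (162.875 − 132.375)/(343 − 99) = 0.125, so p = 120 + 0.125q.
Competitive equilibrium: 212 − 0.2q = 120 + 0.125q → q* = 283.0769, p* = 155.3846.
At the ceiling p = 141, quantity supplied = (141 − 120)/0.125 = 168.
Willingness to pay at q' = 168: 212 − 0.2·168 = 178.4.
Δq = 283.0769 − 168 = 115.0769; wedge = 178.4 − 141 = 37.4.
Deadweight loss = ½ × 115.0769 × 37.4 = $2151.94 thousand.

$2151.94 thousand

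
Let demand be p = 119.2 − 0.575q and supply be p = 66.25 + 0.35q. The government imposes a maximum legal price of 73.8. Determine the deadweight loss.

588.52

Competitive equilibrium: 119.2 − 0.575q = 66.25 + 0.35q → q* = 57.2432, p* = 86.2851.
At the ceiling p = 73.8, quantity supplied = (73.8 − 66.25)/0.35 = 21.5714.
Willingness to pay at q' = 21.5714: 119.2 − 0.575·21.5714 = 106.7964.
Δq = 57.2432 − 21.5714 = 35.6718; wedge = 106.7964 − 73.8 = 32.9964.
DWL = ½ × 35.6718 × 32.9964 = 588.52.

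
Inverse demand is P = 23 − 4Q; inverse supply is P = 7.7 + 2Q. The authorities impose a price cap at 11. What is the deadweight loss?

Competitive equilibrium: 23 − 4Q = 7.7 + 2Q → Q* = 2.55, P* = 12.8.
At the ceiling P = 11, quantity supplied = (11 − 7.7)/2 = 1.65.
Willingness to pay at Q' = 1.65: 23 − 4·1.65 = 16.4.
ΔQ = 2.55 − 1.65 = 0.9; wedge = 16.4 − 11 = 5.4.
Welfare loss = ½ × 0.9 × 5.4 = 2.43.

2.43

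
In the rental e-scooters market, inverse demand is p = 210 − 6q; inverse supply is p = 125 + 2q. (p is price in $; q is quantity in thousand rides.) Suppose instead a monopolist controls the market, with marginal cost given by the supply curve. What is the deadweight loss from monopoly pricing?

$82.94 thousand

Competitive equilibrium: 210 − 6q = 125 + 2q → q* = 10.625, p* = 146.25.
Marginal revenue: MR = 210 − 12q. Set MR = MC: 210 − 12q = 125 + 2q → q_m = 6.0714.
Price p_m = 210 − 6·6.0714 = 173.5716; MC(q_m) = 125 + 2·6.0714 = 137.1428.
Competitive q* = 10.625, so Δq = 4.5536; wedge = 173.5716 − 137.1428 = 36.4288.
DWL = ½ × 4.5536 × 36.4288 = $82.94 thousand.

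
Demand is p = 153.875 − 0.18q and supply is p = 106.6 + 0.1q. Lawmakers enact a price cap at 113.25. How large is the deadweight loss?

Competitive equilibrium: 153.875 − 0.18q = 106.6 + 0.1q → q* = 168.8393, p* = 123.4839.
At the ceiling p = 113.25, quantity supplied = (113.25 − 106.6)/0.1 = 66.5.
Willingness to pay at q' = 66.5: 153.875 − 0.18·66.5 = 141.905.
Δq = 168.8393 − 66.5 = 102.3393; wedge = 141.905 − 113.25 = 28.655.
Welfare loss = ½ × 102.3393 × 28.655 = 1466.27.

1466.27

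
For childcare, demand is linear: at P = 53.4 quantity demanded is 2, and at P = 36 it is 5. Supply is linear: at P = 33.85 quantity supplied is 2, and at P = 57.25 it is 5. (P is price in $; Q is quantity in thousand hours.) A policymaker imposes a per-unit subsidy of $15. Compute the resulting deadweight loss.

Demand slope = (36 − 53.4)/(5 − 2) = −5.8, so P = 65 − 5.8Q.
Supply slope = (57.25 − 33.85)/(5 − 2) = 7.8, so P = 18.25 + 7.8Q.
Competitive equilibrium: 65 − 5.8Q = 18.25 + 7.8Q → Q* = 3.4375, P* = 45.0625.
The subsidy lowers effective supply by 15: P = 3.25 + 7.8Q.
New quantity: 65 − 5.8Q = 3.25 + 7.8Q → Q' = 4.5404.
Overproduction ΔQ = 4.5404 − 3.4375 = 1.1029; wedge = subsidy = 15.
DWL = ½ × 1.1029 × 15 = $8.27 thousand.

$8.27 thousand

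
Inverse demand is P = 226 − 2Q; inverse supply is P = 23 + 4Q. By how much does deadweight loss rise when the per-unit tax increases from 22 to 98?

Competitive equilibrium: 226 − 2Q = 23 + 4Q → Q* = 33.8333, P* = 158.3333.
For a per-unit tax t: ΔQ = t/6, so DWL = ½·t·(t/6) = t²/12.
At t = 22: DWL = 40.333. At t = 98: DWL = 800.333.
Increase = 800.333 − 40.333 = 760.

760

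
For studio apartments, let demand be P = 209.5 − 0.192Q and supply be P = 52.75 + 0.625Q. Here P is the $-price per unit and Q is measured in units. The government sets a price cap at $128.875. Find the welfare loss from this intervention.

Competitive equilibrium: 209.5 − 0.192Q = 52.75 + 0.625Q → Q* = 191.8605, P* = 172.6628.
At the ceiling P = 128.875, quantity supplied = (128.875 − 52.75)/0.625 = 121.8.
Willingness to pay at Q' = 121.8: 209.5 − 0.192·121.8 = 186.1144.
ΔQ = 191.8605 − 121.8 = 70.0605; wedge = 186.1144 − 128.875 = 57.2394.
Welfare loss = ½ × 70.0605 × 57.2394 = $2005.11.

$2005.11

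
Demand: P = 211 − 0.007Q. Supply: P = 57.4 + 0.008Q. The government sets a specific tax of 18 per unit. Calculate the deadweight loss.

Competitive equilibrium: 211 − 0.007Q = 57.4 + 0.008Q → Q* = 10240, P* = 139.32.
With the tax, the buyer price exceeds the seller price by 18: (211 − 0.007Q) − (57.4 + 0.008Q) = 18 → Q' = 9040.
ΔQ = 10240 − 9040 = 1200; the wedge equals the tax, 18.
DWL = ½ × 1200 × 18 = 10800.

10800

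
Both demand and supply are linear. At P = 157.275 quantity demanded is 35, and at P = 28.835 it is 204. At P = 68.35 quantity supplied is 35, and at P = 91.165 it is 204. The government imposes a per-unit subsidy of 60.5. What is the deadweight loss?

2044.83

Demand slope = (28.835 − 157.275)/(204 − 35) = −0.76, so P = 183.875 − 0.76Q.
Supply slope = (91.165 − 68.35)/(204 − 35) = 0.135, so P = 63.625 + 0.135Q.
Competitive equilibrium: 183.875 − 0.76Q = 63.625 + 0.135Q → Q* = 134.3575, P* = 81.7633.
The subsidy lowers effective supply by 60.5: P = 3.125 + 0.135Q.
New quantity: 183.875 − 0.76Q = 3.125 + 0.135Q → Q' = 201.9553.
Overproduction ΔQ = 201.9553 − 134.3575 = 67.5978; wedge = subsidy = 60.5.
Deadweight loss = ½ × 67.5978 × 60.5 = 2044.83.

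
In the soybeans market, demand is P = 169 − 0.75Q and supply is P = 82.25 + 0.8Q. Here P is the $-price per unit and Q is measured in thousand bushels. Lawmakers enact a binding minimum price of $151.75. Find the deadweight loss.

Competitive equilibrium: 169 − 0.75Q = 82.25 + 0.8Q → Q* = 55.96774, P* = 127.02419.
At the floor P = 151.75, quantity demanded = (169 − 151.75)/0.75 = 23.
Sellers' marginal cost at Q' = 23: 82.25 + 0.8·23 = 100.65.
ΔQ = 55.96774 − 23 = 32.96774; wedge = 151.75 − 100.65 = 51.1.
Deadweight loss = ½ × 32.96774 × 51.1 = $842.33 thousand.

$842.33 thousand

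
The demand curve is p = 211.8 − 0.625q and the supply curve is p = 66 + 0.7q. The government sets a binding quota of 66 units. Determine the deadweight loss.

1284.80

Competitive equilibrium: 211.8 − 0.625q = 66 + 0.7q → q* = 110.0377, p* = 143.0264.
At q = 66: demand price = 211.8 − 0.625·66 = 170.55; supply price = 66 + 0.7·66 = 112.2.
Δq = 110.0377 − 66 = 44.0377; wedge = 170.55 − 112.2 = 58.35.
The triangle = ½ × 44.0377 × 58.35 = 1284.80.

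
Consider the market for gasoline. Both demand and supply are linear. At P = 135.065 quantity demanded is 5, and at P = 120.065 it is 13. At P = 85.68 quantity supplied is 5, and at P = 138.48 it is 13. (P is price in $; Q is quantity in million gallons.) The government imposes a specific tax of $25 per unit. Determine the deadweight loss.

$36.87 million

Demand slope = (120.065 − 135.065)/(13 − 5) = −1.875, so P = 144.44 − 1.875Q.
Supply slope = (138.48 − 85.68)/(13 − 5) = 6.6, so P = 52.68 + 6.6Q.
Competitive equilibrium: 144.44 − 1.875Q = 52.68 + 6.6Q → Q* = 10.8271, P* = 124.1391.
With the tax, the buyer price exceeds the seller price by 25: (144.44 − 1.875Q) − (52.68 + 6.6Q) = 25 → Q' = 7.8773.
ΔQ = 10.8271 − 7.8773 = 2.9498; the wedge equals the tax, 25.
Welfare loss = ½ × 2.9498 × 25 = $36.87 million.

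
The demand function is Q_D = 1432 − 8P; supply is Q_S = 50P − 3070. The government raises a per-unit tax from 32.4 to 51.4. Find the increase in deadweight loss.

In inverse form: demand P = 179 − 0.125Q, supply P = 61.4 + 0.02Q.
Competitive equilibrium: 179 − 0.125Q = 61.4 + 0.02Q → Q* = 811.0345, P* = 77.6207.
For a per-unit tax t: ΔQ = t/0.145, so DWL = ½·t·(t/0.145) = t²/0.29.
At t = 32.4: DWL = 3619.8621. At t = 51.4: DWL = 9110.2069.
Increase = 9110.2069 − 3619.8621 = 5490.34.

5490.34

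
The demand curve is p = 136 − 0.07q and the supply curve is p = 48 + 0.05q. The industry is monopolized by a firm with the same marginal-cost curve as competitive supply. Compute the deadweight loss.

4379.69

Competitive equilibrium: 136 − 0.07q = 48 + 0.05q → q* = 733.33333, p* = 84.66667.
Marginal revenue: MR = 136 − 0.14q. Set MR = MC: 136 − 0.14q = 48 + 0.05q → q_m = 463.15789.
Price p_m = 136 − 0.07·463.15789 = 103.57895; MC(q_m) = 48 + 0.05·463.15789 = 71.15789.
Competitive q* = 733.33333, so Δq = 270.17544; wedge = 103.57895 − 71.15789 = 32.42106.
The triangle = ½ × 270.17544 × 32.42106 = 4379.69.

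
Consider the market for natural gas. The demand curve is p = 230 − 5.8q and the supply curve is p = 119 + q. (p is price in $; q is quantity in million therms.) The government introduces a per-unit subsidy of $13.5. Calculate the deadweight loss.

Competitive equilibrium: 230 − 5.8q = 119 + q → q* = 16.3235, p* = 135.3235.
The subsidy lowers effective supply by 13.5: p = 105.5 + q.
New quantity: 230 − 5.8q = 105.5 + q → q' = 18.3088.
Overproduction Δq = 18.3088 − 16.3235 = 1.9853; wedge = subsidy = 13.5.
Welfare loss = ½ × 1.9853 × 13.5 = $13.40 million.

$13.40 million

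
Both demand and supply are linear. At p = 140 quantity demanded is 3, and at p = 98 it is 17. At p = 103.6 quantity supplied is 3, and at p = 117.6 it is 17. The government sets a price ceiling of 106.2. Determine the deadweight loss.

84.50

Demand slope = (98 − 140)/(17 − 3) = −3, so p = 149 − 3q.
Supply slope = (117.6 − 103.6)/(17 − 3) = 1, so p = 100.6 + q.
Competitive equilibrium: 149 − 3q = 100.6 + q → q* = 12.1, p* = 112.7.
At the ceiling p = 106.2, quantity supplied = (106.2 − 100.6)/1 = 5.6.
Willingness to pay at q' = 5.6: 149 − 3·5.6 = 132.2.
Δq = 12.1 − 5.6 = 6.5; wedge = 132.2 − 106.2 = 26.
Deadweight loss = ½ × 6.5 × 26 = 84.50.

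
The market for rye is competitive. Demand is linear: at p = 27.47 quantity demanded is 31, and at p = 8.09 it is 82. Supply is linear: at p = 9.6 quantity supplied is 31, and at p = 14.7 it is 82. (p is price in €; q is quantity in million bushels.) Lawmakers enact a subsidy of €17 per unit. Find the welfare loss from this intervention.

Demand slope = (8.09 − 27.47)/(82 − 31) = −0.38, so p = 39.25 − 0.38q.
Supply slope = (14.7 − 9.6)/(82 − 31) = 0.1, so p = 6.5 + 0.1q.
Competitive equilibrium: 39.25 − 0.38q = 6.5 + 0.1q → q* = 68.2292, p* = 13.3229.
The subsidy lowers effective supply by 17: p = 0.1q − 10.5.
New quantity: 39.25 − 0.38q = 0.1q − 10.5 → q' = 103.6458.
Overproduction Δq = 103.6458 − 68.2292 = 35.4166; wedge = subsidy = 17.
Welfare loss = ½ × 35.4166 × 17 = €301.04 million.

€301.04 million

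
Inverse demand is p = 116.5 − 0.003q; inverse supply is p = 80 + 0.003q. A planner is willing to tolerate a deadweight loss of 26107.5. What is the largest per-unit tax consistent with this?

17.7

Competitive equilibrium: 116.5 − 0.003q = 80 + 0.003q → q* = 6083.3333, p* = 98.25.
A tax t gives Δq = t/0.006 and wedge t, so DWL = t²/0.012.
t²/0.012 = 26107.5 → t² = 313.29 → t = 17.7.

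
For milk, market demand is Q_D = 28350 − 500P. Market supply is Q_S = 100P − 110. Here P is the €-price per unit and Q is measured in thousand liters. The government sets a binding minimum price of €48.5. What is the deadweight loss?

In inverse form: demand P = 56.7 − 0.002Q, supply P = 1.1 + 0.01Q.
Competitive equilibrium: 56.7 − 0.002Q = 1.1 + 0.01Q → Q* = 4633.3333, P* = 47.4333.
At the floor P = 48.5, quantity demanded = (56.7 − 48.5)/0.002 = 4100.
Sellers' marginal cost at Q' = 4100: 1.1 + 0.01·4100 = 42.1.
ΔQ = 4633.3333 − 4100 = 533.3333; wedge = 48.5 − 42.1 = 6.4.
The triangle = ½ × 533.3333 × 6.4 = €1706.67 thousand.

€1706.67 thousand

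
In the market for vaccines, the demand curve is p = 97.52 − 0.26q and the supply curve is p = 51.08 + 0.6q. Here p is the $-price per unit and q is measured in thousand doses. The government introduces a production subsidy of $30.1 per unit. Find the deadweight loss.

$526.75 thousand

Competitive equilibrium: 97.52 − 0.26q = 51.08 + 0.6q → q* = 54, p* = 83.48.
The subsidy lowers effective supply by 30.1: p = 20.98 + 0.6q.
New quantity: 97.52 − 0.26q = 20.98 + 0.6q → q' = 89.
Overproduction Δq = 89 − 54 = 35; wedge = subsidy = 30.1.
Welfare loss = ½ × 35 × 30.1 = $526.75 thousand.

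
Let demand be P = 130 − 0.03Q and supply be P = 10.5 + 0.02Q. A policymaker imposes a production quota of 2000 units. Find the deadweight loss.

Competitive equilibrium: 130 − 0.03Q = 10.5 + 0.02Q → Q* = 2390, P* = 58.3.
At Q = 2000: demand price = 130 − 0.03·2000 = 70; supply price = 10.5 + 0.02·2000 = 50.5.
ΔQ = 2390 − 2000 = 390; wedge = 70 − 50.5 = 19.5.
DWL = ½ × 390 × 19.5 = 3802.50.

3802.50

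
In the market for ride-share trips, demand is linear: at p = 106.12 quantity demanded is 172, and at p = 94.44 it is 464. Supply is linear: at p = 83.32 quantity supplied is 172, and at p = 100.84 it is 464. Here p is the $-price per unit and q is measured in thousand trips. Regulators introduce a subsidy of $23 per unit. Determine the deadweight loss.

Demand slope = (94.44 − 106.12)/(464 − 172) = −0.04, so p = 113 − 0.04q.
Supply slope = (100.84 − 83.32)/(464 − 172) = 0.06, so p = 73 + 0.06q.
Competitive equilibrium: 113 − 0.04q = 73 + 0.06q → q* = 400, p* = 97.
The subsidy lowers effective supply by 23: p = 50 + 0.06q.
New quantity: 113 − 0.04q = 50 + 0.06q → q' = 630.
Overproduction Δq = 630 − 400 = 230; wedge = subsidy = 23.
DWL = ½ × 230 × 23 = $2645 thousand.

$2645 thousand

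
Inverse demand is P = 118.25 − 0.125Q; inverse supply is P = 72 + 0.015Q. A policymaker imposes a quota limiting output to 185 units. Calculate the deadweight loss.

Competitive equilibrium: 118.25 − 0.125Q = 72 + 0.015Q → Q* = 330.3571, P* = 76.9554.
At Q = 185: demand price = 118.25 − 0.125·185 = 95.125; supply price = 72 + 0.015·185 = 74.775.
ΔQ = 330.3571 − 185 = 145.3571; wedge = 95.125 − 74.775 = 20.35.
DWL = ½ × 145.3571 × 20.35 = 1479.01.

1479.01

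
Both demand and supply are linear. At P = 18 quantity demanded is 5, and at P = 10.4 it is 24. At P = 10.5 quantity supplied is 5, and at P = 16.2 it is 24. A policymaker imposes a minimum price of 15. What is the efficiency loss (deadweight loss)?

Demand slope = (10.4 − 18)/(24 − 5) = −0.4, so P = 20 − 0.4Q.
Supply slope = (16.2 − 10.5)/(24 − 5) = 0.3, so P = 9 + 0.3Q.
Competitive equilibrium: 20 − 0.4Q = 9 + 0.3Q → Q* = 15.7143, P* = 13.7143.
At the floor P = 15, quantity demanded = (20 − 15)/0.4 = 12.5.
Sellers' marginal cost at Q' = 12.5: 9 + 0.3·12.5 = 12.75.
ΔQ = 15.7143 − 12.5 = 3.2143; wedge = 15 − 12.75 = 2.25.
Deadweight loss = ½ × 3.2143 × 2.25 = 3.62.

3.62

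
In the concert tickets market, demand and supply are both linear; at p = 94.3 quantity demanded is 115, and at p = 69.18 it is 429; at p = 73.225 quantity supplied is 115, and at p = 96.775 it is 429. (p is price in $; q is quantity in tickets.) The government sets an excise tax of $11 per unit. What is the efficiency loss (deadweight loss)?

Demand slope = (69.18 − 94.3)/(429 − 115) = −0.08, so p = 103.5 − 0.08q.
Supply slope = (96.775 − 73.225)/(429 − 115) = 0.075, so p = 64.6 + 0.075q.
Competitive equilibrium: 103.5 − 0.08q = 64.6 + 0.075q → q* = 250.9677, p* = 83.4226.
With the tax, the buyer price exceeds the seller price by 11: (103.5 − 0.08q) − (64.6 + 0.075q) = 11 → q' = 180.
Δq = 250.9677 − 180 = 70.9677; the wedge equals the tax, 11.
The triangle = ½ × 70.9677 × 11 = $390.32.

$390.32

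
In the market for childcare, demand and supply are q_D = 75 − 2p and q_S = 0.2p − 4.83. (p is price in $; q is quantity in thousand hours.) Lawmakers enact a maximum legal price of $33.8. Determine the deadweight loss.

$0.68 thousand

In inverse form: demand p = 37.5 − 0.5q, supply p = 24.15 + 5q.
Competitive equilibrium: 37.5 − 0.5q = 24.15 + 5q → q* = 2.4273, p* = 36.2864.
At the ceiling p = 33.8, quantity supplied = (33.8 − 24.15)/5 = 1.93.
Willingness to pay at q' = 1.93: 37.5 − 0.5·1.93 = 36.535.
Δq = 2.4273 − 1.93 = 0.4973; wedge = 36.535 − 33.8 = 2.735.
DWL = ½ × 0.4973 × 2.735 = $0.68 thousand.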